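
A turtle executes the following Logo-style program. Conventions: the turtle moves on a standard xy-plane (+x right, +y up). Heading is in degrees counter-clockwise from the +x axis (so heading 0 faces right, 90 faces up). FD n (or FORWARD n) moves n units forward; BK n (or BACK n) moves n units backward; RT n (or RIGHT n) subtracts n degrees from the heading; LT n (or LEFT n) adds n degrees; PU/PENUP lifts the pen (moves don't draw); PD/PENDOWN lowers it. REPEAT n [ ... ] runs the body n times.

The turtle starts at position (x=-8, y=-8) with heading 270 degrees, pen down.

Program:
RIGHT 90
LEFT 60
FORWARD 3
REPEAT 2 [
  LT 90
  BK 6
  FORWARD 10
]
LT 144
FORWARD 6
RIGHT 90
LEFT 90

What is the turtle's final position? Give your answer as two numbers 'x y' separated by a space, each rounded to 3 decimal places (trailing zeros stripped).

Answer: -9.517 -11.574

Derivation:
Executing turtle program step by step:
Start: pos=(-8,-8), heading=270, pen down
RT 90: heading 270 -> 180
LT 60: heading 180 -> 240
FD 3: (-8,-8) -> (-9.5,-10.598) [heading=240, draw]
REPEAT 2 [
  -- iteration 1/2 --
  LT 90: heading 240 -> 330
  BK 6: (-9.5,-10.598) -> (-14.696,-7.598) [heading=330, draw]
  FD 10: (-14.696,-7.598) -> (-6.036,-12.598) [heading=330, draw]
  -- iteration 2/2 --
  LT 90: heading 330 -> 60
  BK 6: (-6.036,-12.598) -> (-9.036,-17.794) [heading=60, draw]
  FD 10: (-9.036,-17.794) -> (-4.036,-9.134) [heading=60, draw]
]
LT 144: heading 60 -> 204
FD 6: (-4.036,-9.134) -> (-9.517,-11.574) [heading=204, draw]
RT 90: heading 204 -> 114
LT 90: heading 114 -> 204
Final: pos=(-9.517,-11.574), heading=204, 6 segment(s) drawn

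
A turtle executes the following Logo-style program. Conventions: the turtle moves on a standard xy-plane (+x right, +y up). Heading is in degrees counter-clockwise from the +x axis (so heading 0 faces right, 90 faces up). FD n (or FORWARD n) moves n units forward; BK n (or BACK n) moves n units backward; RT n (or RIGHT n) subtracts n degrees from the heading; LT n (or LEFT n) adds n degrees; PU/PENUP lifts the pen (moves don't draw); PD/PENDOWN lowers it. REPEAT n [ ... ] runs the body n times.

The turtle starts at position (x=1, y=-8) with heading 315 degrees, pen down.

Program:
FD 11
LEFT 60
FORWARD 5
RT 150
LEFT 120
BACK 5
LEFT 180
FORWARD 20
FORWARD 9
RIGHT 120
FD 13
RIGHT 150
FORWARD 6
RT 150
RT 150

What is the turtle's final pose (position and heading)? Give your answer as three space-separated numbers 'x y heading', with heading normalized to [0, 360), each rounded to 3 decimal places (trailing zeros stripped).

Executing turtle program step by step:
Start: pos=(1,-8), heading=315, pen down
FD 11: (1,-8) -> (8.778,-15.778) [heading=315, draw]
LT 60: heading 315 -> 15
FD 5: (8.778,-15.778) -> (13.608,-14.484) [heading=15, draw]
RT 150: heading 15 -> 225
LT 120: heading 225 -> 345
BK 5: (13.608,-14.484) -> (8.778,-13.19) [heading=345, draw]
LT 180: heading 345 -> 165
FD 20: (8.778,-13.19) -> (-10.54,-8.014) [heading=165, draw]
FD 9: (-10.54,-8.014) -> (-19.234,-5.684) [heading=165, draw]
RT 120: heading 165 -> 45
FD 13: (-19.234,-5.684) -> (-10.041,3.508) [heading=45, draw]
RT 150: heading 45 -> 255
FD 6: (-10.041,3.508) -> (-11.594,-2.287) [heading=255, draw]
RT 150: heading 255 -> 105
RT 150: heading 105 -> 315
Final: pos=(-11.594,-2.287), heading=315, 7 segment(s) drawn

Answer: -11.594 -2.287 315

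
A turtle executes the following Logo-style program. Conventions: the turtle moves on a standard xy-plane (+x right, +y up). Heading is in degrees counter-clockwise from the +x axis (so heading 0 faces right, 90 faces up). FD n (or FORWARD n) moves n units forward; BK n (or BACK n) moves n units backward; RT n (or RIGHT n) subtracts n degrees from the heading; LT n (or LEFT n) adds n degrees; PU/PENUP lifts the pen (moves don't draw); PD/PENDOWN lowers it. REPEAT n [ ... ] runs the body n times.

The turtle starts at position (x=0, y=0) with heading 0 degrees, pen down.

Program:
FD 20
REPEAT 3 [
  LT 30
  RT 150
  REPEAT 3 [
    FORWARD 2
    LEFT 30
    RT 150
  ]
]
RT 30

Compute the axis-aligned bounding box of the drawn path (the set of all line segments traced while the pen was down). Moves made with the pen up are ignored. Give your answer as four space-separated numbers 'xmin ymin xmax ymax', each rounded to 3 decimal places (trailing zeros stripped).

Answer: 0 -1.732 22 1.732

Derivation:
Executing turtle program step by step:
Start: pos=(0,0), heading=0, pen down
FD 20: (0,0) -> (20,0) [heading=0, draw]
REPEAT 3 [
  -- iteration 1/3 --
  LT 30: heading 0 -> 30
  RT 150: heading 30 -> 240
  REPEAT 3 [
    -- iteration 1/3 --
    FD 2: (20,0) -> (19,-1.732) [heading=240, draw]
    LT 30: heading 240 -> 270
    RT 150: heading 270 -> 120
    -- iteration 2/3 --
    FD 2: (19,-1.732) -> (18,0) [heading=120, draw]
    LT 30: heading 120 -> 150
    RT 150: heading 150 -> 0
    -- iteration 3/3 --
    FD 2: (18,0) -> (20,0) [heading=0, draw]
    LT 30: heading 0 -> 30
    RT 150: heading 30 -> 240
  ]
  -- iteration 2/3 --
  LT 30: heading 240 -> 270
  RT 150: heading 270 -> 120
  REPEAT 3 [
    -- iteration 1/3 --
    FD 2: (20,0) -> (19,1.732) [heading=120, draw]
    LT 30: heading 120 -> 150
    RT 150: heading 150 -> 0
    -- iteration 2/3 --
    FD 2: (19,1.732) -> (21,1.732) [heading=0, draw]
    LT 30: heading 0 -> 30
    RT 150: heading 30 -> 240
    -- iteration 3/3 --
    FD 2: (21,1.732) -> (20,0) [heading=240, draw]
    LT 30: heading 240 -> 270
    RT 150: heading 270 -> 120
  ]
  -- iteration 3/3 --
  LT 30: heading 120 -> 150
  RT 150: heading 150 -> 0
  REPEAT 3 [
    -- iteration 1/3 --
    FD 2: (20,0) -> (22,0) [heading=0, draw]
    LT 30: heading 0 -> 30
    RT 150: heading 30 -> 240
    -- iteration 2/3 --
    FD 2: (22,0) -> (21,-1.732) [heading=240, draw]
    LT 30: heading 240 -> 270
    RT 150: heading 270 -> 120
    -- iteration 3/3 --
    FD 2: (21,-1.732) -> (20,0) [heading=120, draw]
    LT 30: heading 120 -> 150
    RT 150: heading 150 -> 0
  ]
]
RT 30: heading 0 -> 330
Final: pos=(20,0), heading=330, 10 segment(s) drawn

Segment endpoints: x in {0, 18, 19, 20, 20, 21, 22}, y in {-1.732, -1.732, 0, 0, 0, 0, 0, 0, 1.732, 1.732}
xmin=0, ymin=-1.732, xmax=22, ymax=1.732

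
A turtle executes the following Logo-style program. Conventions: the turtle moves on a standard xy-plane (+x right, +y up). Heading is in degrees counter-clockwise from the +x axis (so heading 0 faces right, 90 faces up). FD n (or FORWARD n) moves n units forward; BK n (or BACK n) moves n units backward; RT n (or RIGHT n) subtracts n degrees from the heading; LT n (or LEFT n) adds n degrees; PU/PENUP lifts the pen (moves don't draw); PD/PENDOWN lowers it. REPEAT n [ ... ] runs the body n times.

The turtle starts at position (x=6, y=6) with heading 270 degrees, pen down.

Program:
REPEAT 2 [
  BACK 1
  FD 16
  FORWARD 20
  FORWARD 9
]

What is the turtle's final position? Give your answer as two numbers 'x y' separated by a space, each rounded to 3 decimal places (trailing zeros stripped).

Answer: 6 -82

Derivation:
Executing turtle program step by step:
Start: pos=(6,6), heading=270, pen down
REPEAT 2 [
  -- iteration 1/2 --
  BK 1: (6,6) -> (6,7) [heading=270, draw]
  FD 16: (6,7) -> (6,-9) [heading=270, draw]
  FD 20: (6,-9) -> (6,-29) [heading=270, draw]
  FD 9: (6,-29) -> (6,-38) [heading=270, draw]
  -- iteration 2/2 --
  BK 1: (6,-38) -> (6,-37) [heading=270, draw]
  FD 16: (6,-37) -> (6,-53) [heading=270, draw]
  FD 20: (6,-53) -> (6,-73) [heading=270, draw]
  FD 9: (6,-73) -> (6,-82) [heading=270, draw]
]
Final: pos=(6,-82), heading=270, 8 segment(s) drawn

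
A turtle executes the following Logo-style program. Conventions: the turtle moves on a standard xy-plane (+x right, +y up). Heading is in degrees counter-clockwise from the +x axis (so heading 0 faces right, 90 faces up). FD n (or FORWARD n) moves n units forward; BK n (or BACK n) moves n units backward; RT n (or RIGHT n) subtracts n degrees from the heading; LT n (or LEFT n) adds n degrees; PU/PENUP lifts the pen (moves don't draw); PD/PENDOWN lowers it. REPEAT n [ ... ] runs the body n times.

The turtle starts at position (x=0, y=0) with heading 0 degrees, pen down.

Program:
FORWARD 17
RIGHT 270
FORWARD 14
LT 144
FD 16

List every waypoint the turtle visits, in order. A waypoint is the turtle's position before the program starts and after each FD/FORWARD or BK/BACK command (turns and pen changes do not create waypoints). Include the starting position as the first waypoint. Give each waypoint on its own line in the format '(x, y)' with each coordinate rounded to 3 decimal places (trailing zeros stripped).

Answer: (0, 0)
(17, 0)
(17, 14)
(7.595, 1.056)

Derivation:
Executing turtle program step by step:
Start: pos=(0,0), heading=0, pen down
FD 17: (0,0) -> (17,0) [heading=0, draw]
RT 270: heading 0 -> 90
FD 14: (17,0) -> (17,14) [heading=90, draw]
LT 144: heading 90 -> 234
FD 16: (17,14) -> (7.595,1.056) [heading=234, draw]
Final: pos=(7.595,1.056), heading=234, 3 segment(s) drawn
Waypoints (4 total):
(0, 0)
(17, 0)
(17, 14)
(7.595, 1.056)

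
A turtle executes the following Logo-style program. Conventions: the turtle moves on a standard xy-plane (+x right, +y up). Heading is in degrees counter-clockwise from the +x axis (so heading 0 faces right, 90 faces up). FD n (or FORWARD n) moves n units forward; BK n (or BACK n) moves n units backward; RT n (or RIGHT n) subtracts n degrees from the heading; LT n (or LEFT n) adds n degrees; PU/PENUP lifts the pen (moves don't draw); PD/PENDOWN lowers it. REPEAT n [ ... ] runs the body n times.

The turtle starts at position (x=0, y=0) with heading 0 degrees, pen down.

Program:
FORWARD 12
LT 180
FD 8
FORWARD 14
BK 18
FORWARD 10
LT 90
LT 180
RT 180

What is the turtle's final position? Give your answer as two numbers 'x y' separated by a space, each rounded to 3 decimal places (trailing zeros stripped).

Answer: -2 0

Derivation:
Executing turtle program step by step:
Start: pos=(0,0), heading=0, pen down
FD 12: (0,0) -> (12,0) [heading=0, draw]
LT 180: heading 0 -> 180
FD 8: (12,0) -> (4,0) [heading=180, draw]
FD 14: (4,0) -> (-10,0) [heading=180, draw]
BK 18: (-10,0) -> (8,0) [heading=180, draw]
FD 10: (8,0) -> (-2,0) [heading=180, draw]
LT 90: heading 180 -> 270
LT 180: heading 270 -> 90
RT 180: heading 90 -> 270
Final: pos=(-2,0), heading=270, 5 segment(s) drawn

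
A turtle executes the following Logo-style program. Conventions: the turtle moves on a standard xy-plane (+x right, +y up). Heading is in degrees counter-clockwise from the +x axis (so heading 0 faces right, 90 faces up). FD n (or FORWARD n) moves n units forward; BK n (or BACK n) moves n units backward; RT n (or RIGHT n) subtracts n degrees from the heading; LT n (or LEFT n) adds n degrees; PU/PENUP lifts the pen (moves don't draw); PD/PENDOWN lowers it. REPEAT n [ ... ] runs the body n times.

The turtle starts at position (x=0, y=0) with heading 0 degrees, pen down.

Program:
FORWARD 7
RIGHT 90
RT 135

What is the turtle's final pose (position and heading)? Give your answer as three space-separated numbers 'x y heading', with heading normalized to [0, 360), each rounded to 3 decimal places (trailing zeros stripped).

Answer: 7 0 135

Derivation:
Executing turtle program step by step:
Start: pos=(0,0), heading=0, pen down
FD 7: (0,0) -> (7,0) [heading=0, draw]
RT 90: heading 0 -> 270
RT 135: heading 270 -> 135
Final: pos=(7,0), heading=135, 1 segment(s) drawn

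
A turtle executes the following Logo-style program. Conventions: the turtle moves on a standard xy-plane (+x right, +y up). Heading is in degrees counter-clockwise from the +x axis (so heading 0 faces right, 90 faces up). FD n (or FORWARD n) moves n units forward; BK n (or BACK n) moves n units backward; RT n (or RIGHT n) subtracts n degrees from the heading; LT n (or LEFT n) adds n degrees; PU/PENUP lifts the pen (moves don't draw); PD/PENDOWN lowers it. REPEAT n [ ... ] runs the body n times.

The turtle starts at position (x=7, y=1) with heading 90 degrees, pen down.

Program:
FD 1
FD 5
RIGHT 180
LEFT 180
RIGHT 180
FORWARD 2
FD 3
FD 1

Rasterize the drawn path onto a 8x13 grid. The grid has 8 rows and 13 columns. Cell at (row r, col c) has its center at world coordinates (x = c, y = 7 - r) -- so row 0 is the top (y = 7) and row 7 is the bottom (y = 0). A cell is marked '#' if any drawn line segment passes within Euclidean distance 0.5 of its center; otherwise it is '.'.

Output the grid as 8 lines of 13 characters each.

Answer: .......#.....
.......#.....
.......#.....
.......#.....
.......#.....
.......#.....
.......#.....
.............

Derivation:
Segment 0: (7,1) -> (7,2)
Segment 1: (7,2) -> (7,7)
Segment 2: (7,7) -> (7,5)
Segment 3: (7,5) -> (7,2)
Segment 4: (7,2) -> (7,1)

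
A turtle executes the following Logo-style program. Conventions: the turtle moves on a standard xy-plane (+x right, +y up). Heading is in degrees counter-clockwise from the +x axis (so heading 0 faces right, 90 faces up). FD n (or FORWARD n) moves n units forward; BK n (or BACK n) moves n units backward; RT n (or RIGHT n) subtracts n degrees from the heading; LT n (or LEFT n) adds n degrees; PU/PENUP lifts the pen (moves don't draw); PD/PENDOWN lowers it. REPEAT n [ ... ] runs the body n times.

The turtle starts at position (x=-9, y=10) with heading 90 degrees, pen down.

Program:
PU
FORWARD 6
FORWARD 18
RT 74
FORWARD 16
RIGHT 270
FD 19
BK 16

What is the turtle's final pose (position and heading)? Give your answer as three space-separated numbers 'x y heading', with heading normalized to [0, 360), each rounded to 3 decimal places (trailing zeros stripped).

Executing turtle program step by step:
Start: pos=(-9,10), heading=90, pen down
PU: pen up
FD 6: (-9,10) -> (-9,16) [heading=90, move]
FD 18: (-9,16) -> (-9,34) [heading=90, move]
RT 74: heading 90 -> 16
FD 16: (-9,34) -> (6.38,38.41) [heading=16, move]
RT 270: heading 16 -> 106
FD 19: (6.38,38.41) -> (1.143,56.674) [heading=106, move]
BK 16: (1.143,56.674) -> (5.553,41.294) [heading=106, move]
Final: pos=(5.553,41.294), heading=106, 0 segment(s) drawn

Answer: 5.553 41.294 106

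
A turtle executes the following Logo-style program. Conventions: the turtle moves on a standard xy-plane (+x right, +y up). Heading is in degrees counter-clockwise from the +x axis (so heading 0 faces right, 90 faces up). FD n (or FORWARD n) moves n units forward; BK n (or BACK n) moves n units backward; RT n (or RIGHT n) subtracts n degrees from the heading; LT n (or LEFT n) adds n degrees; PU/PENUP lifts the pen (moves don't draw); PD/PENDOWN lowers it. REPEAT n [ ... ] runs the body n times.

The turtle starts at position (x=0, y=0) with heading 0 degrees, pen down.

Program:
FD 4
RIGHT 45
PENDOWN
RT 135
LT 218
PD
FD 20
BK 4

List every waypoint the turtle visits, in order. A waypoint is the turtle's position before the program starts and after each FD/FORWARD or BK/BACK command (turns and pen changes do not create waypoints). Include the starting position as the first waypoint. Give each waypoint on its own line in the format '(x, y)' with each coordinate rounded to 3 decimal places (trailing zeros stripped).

Executing turtle program step by step:
Start: pos=(0,0), heading=0, pen down
FD 4: (0,0) -> (4,0) [heading=0, draw]
RT 45: heading 0 -> 315
PD: pen down
RT 135: heading 315 -> 180
LT 218: heading 180 -> 38
PD: pen down
FD 20: (4,0) -> (19.76,12.313) [heading=38, draw]
BK 4: (19.76,12.313) -> (16.608,9.851) [heading=38, draw]
Final: pos=(16.608,9.851), heading=38, 3 segment(s) drawn
Waypoints (4 total):
(0, 0)
(4, 0)
(19.76, 12.313)
(16.608, 9.851)

Answer: (0, 0)
(4, 0)
(19.76, 12.313)
(16.608, 9.851)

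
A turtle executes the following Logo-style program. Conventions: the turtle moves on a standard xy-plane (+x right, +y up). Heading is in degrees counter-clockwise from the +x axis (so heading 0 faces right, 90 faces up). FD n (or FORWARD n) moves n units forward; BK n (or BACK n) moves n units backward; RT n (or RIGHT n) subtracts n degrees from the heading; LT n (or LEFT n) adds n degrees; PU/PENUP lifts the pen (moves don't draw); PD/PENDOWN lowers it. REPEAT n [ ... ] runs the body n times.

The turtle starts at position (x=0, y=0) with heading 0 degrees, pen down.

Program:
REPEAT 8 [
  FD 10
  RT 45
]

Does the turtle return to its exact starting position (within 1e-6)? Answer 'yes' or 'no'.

Answer: yes

Derivation:
Executing turtle program step by step:
Start: pos=(0,0), heading=0, pen down
REPEAT 8 [
  -- iteration 1/8 --
  FD 10: (0,0) -> (10,0) [heading=0, draw]
  RT 45: heading 0 -> 315
  -- iteration 2/8 --
  FD 10: (10,0) -> (17.071,-7.071) [heading=315, draw]
  RT 45: heading 315 -> 270
  -- iteration 3/8 --
  FD 10: (17.071,-7.071) -> (17.071,-17.071) [heading=270, draw]
  RT 45: heading 270 -> 225
  -- iteration 4/8 --
  FD 10: (17.071,-17.071) -> (10,-24.142) [heading=225, draw]
  RT 45: heading 225 -> 180
  -- iteration 5/8 --
  FD 10: (10,-24.142) -> (0,-24.142) [heading=180, draw]
  RT 45: heading 180 -> 135
  -- iteration 6/8 --
  FD 10: (0,-24.142) -> (-7.071,-17.071) [heading=135, draw]
  RT 45: heading 135 -> 90
  -- iteration 7/8 --
  FD 10: (-7.071,-17.071) -> (-7.071,-7.071) [heading=90, draw]
  RT 45: heading 90 -> 45
  -- iteration 8/8 --
  FD 10: (-7.071,-7.071) -> (0,0) [heading=45, draw]
  RT 45: heading 45 -> 0
]
Final: pos=(0,0), heading=0, 8 segment(s) drawn

Start position: (0, 0)
Final position: (0, 0)
Distance = 0; < 1e-6 -> CLOSED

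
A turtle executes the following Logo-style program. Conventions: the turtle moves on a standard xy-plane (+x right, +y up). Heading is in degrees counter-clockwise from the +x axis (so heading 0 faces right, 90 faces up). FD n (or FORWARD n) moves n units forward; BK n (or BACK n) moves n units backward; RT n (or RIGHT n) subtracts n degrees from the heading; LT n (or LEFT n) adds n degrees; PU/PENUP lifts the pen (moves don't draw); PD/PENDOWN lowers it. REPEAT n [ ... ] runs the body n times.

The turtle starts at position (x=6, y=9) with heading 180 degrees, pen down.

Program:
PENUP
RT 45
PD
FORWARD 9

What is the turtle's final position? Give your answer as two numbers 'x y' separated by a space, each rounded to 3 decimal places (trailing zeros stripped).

Answer: -0.364 15.364

Derivation:
Executing turtle program step by step:
Start: pos=(6,9), heading=180, pen down
PU: pen up
RT 45: heading 180 -> 135
PD: pen down
FD 9: (6,9) -> (-0.364,15.364) [heading=135, draw]
Final: pos=(-0.364,15.364), heading=135, 1 segment(s) drawn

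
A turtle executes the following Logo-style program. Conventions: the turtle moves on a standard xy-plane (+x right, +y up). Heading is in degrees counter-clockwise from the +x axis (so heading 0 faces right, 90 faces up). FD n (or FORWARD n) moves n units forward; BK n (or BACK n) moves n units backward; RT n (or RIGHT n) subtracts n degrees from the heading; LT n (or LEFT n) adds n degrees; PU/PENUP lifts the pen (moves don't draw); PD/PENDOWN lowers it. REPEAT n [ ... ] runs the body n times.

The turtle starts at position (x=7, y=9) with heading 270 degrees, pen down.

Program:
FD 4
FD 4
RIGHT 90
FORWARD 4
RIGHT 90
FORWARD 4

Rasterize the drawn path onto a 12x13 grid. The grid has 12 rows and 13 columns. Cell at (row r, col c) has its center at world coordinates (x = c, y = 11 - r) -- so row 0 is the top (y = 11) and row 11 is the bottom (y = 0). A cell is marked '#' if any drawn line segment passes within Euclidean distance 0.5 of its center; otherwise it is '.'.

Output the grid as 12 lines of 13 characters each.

Segment 0: (7,9) -> (7,5)
Segment 1: (7,5) -> (7,1)
Segment 2: (7,1) -> (3,1)
Segment 3: (3,1) -> (3,5)

Answer: .............
.............
.......#.....
.......#.....
.......#.....
.......#.....
...#...#.....
...#...#.....
...#...#.....
...#...#.....
...#####.....
.............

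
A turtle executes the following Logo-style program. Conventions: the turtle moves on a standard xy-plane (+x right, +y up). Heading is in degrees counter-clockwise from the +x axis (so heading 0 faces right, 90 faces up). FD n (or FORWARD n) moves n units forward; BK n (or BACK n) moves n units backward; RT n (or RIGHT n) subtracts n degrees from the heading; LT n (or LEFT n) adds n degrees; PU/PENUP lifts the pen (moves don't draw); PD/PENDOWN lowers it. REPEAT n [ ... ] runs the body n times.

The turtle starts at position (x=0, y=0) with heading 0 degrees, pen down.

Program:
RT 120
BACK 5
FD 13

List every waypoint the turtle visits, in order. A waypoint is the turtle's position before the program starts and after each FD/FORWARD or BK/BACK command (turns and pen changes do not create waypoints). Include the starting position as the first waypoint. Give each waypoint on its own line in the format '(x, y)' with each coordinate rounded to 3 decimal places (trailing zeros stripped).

Answer: (0, 0)
(2.5, 4.33)
(-4, -6.928)

Derivation:
Executing turtle program step by step:
Start: pos=(0,0), heading=0, pen down
RT 120: heading 0 -> 240
BK 5: (0,0) -> (2.5,4.33) [heading=240, draw]
FD 13: (2.5,4.33) -> (-4,-6.928) [heading=240, draw]
Final: pos=(-4,-6.928), heading=240, 2 segment(s) drawn
Waypoints (3 total):
(0, 0)
(2.5, 4.33)
(-4, -6.928)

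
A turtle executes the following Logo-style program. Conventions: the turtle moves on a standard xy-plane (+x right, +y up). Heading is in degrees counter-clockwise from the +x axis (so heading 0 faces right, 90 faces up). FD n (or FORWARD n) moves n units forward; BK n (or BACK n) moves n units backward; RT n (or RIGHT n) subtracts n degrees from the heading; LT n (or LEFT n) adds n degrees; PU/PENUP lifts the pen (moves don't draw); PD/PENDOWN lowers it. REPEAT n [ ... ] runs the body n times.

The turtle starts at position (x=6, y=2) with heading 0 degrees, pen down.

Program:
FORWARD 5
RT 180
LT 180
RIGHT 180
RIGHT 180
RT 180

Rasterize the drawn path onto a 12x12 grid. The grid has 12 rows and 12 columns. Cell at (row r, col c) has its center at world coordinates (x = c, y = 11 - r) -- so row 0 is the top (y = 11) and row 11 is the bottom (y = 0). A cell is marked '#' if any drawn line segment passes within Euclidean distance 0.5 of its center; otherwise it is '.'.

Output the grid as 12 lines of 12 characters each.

Answer: ............
............
............
............
............
............
............
............
............
......######
............
............

Derivation:
Segment 0: (6,2) -> (11,2)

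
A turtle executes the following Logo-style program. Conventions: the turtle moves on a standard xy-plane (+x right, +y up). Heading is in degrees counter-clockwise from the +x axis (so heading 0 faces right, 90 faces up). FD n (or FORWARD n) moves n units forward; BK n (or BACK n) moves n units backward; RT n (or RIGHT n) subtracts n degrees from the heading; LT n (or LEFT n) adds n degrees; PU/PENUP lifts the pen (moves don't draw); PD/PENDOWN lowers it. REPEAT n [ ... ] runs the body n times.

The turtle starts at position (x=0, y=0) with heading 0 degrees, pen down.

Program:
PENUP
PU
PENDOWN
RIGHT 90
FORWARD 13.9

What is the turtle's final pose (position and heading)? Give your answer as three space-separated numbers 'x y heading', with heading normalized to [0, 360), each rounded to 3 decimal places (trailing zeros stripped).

Executing turtle program step by step:
Start: pos=(0,0), heading=0, pen down
PU: pen up
PU: pen up
PD: pen down
RT 90: heading 0 -> 270
FD 13.9: (0,0) -> (0,-13.9) [heading=270, draw]
Final: pos=(0,-13.9), heading=270, 1 segment(s) drawn

Answer: 0 -13.9 270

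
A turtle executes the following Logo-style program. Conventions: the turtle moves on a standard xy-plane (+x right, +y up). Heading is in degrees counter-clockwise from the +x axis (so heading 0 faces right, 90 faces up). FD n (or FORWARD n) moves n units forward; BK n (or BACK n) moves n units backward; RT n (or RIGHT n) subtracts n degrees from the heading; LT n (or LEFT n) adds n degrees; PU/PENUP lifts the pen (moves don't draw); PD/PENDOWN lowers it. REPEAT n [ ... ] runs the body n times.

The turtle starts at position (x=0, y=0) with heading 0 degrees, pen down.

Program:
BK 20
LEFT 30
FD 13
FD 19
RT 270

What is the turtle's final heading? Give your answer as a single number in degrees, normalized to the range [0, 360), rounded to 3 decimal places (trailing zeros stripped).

Answer: 120

Derivation:
Executing turtle program step by step:
Start: pos=(0,0), heading=0, pen down
BK 20: (0,0) -> (-20,0) [heading=0, draw]
LT 30: heading 0 -> 30
FD 13: (-20,0) -> (-8.742,6.5) [heading=30, draw]
FD 19: (-8.742,6.5) -> (7.713,16) [heading=30, draw]
RT 270: heading 30 -> 120
Final: pos=(7.713,16), heading=120, 3 segment(s) drawn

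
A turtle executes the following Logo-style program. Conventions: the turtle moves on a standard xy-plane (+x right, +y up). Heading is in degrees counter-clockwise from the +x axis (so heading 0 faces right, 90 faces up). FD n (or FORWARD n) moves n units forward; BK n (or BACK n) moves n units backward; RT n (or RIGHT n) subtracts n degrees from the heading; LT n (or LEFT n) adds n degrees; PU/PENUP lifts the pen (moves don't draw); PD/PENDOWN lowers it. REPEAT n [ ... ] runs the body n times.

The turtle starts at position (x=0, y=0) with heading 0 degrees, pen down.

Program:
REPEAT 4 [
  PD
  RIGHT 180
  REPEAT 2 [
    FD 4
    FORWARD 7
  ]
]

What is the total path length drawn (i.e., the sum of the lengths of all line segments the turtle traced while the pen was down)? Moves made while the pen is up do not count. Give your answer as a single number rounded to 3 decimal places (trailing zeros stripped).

Answer: 88

Derivation:
Executing turtle program step by step:
Start: pos=(0,0), heading=0, pen down
REPEAT 4 [
  -- iteration 1/4 --
  PD: pen down
  RT 180: heading 0 -> 180
  REPEAT 2 [
    -- iteration 1/2 --
    FD 4: (0,0) -> (-4,0) [heading=180, draw]
    FD 7: (-4,0) -> (-11,0) [heading=180, draw]
    -- iteration 2/2 --
    FD 4: (-11,0) -> (-15,0) [heading=180, draw]
    FD 7: (-15,0) -> (-22,0) [heading=180, draw]
  ]
  -- iteration 2/4 --
  PD: pen down
  RT 180: heading 180 -> 0
  REPEAT 2 [
    -- iteration 1/2 --
    FD 4: (-22,0) -> (-18,0) [heading=0, draw]
    FD 7: (-18,0) -> (-11,0) [heading=0, draw]
    -- iteration 2/2 --
    FD 4: (-11,0) -> (-7,0) [heading=0, draw]
    FD 7: (-7,0) -> (0,0) [heading=0, draw]
  ]
  -- iteration 3/4 --
  PD: pen down
  RT 180: heading 0 -> 180
  REPEAT 2 [
    -- iteration 1/2 --
    FD 4: (0,0) -> (-4,0) [heading=180, draw]
    FD 7: (-4,0) -> (-11,0) [heading=180, draw]
    -- iteration 2/2 --
    FD 4: (-11,0) -> (-15,0) [heading=180, draw]
    FD 7: (-15,0) -> (-22,0) [heading=180, draw]
  ]
  -- iteration 4/4 --
  PD: pen down
  RT 180: heading 180 -> 0
  REPEAT 2 [
    -- iteration 1/2 --
    FD 4: (-22,0) -> (-18,0) [heading=0, draw]
    FD 7: (-18,0) -> (-11,0) [heading=0, draw]
    -- iteration 2/2 --
    FD 4: (-11,0) -> (-7,0) [heading=0, draw]
    FD 7: (-7,0) -> (0,0) [heading=0, draw]
  ]
]
Final: pos=(0,0), heading=0, 16 segment(s) drawn

Segment lengths:
  seg 1: (0,0) -> (-4,0), length = 4
  seg 2: (-4,0) -> (-11,0), length = 7
  seg 3: (-11,0) -> (-15,0), length = 4
  seg 4: (-15,0) -> (-22,0), length = 7
  seg 5: (-22,0) -> (-18,0), length = 4
  seg 6: (-18,0) -> (-11,0), length = 7
  seg 7: (-11,0) -> (-7,0), length = 4
  seg 8: (-7,0) -> (0,0), length = 7
  seg 9: (0,0) -> (-4,0), length = 4
  seg 10: (-4,0) -> (-11,0), length = 7
  seg 11: (-11,0) -> (-15,0), length = 4
  seg 12: (-15,0) -> (-22,0), length = 7
  seg 13: (-22,0) -> (-18,0), length = 4
  seg 14: (-18,0) -> (-11,0), length = 7
  seg 15: (-11,0) -> (-7,0), length = 4
  seg 16: (-7,0) -> (0,0), length = 7
Total = 88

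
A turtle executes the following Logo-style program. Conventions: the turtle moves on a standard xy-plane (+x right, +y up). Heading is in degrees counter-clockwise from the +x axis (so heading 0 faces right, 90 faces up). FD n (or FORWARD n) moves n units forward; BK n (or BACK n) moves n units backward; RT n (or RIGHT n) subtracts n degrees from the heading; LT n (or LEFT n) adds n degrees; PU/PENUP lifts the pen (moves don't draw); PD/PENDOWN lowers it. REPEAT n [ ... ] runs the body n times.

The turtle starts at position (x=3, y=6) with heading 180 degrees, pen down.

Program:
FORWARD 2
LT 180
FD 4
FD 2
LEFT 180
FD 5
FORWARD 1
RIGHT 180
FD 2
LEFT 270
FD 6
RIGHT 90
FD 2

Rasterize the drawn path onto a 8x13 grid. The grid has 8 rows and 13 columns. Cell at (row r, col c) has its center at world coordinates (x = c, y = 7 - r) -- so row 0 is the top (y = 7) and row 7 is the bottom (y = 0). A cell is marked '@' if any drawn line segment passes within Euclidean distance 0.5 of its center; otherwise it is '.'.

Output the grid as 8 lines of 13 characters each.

Answer: .............
.@@@@@@@.....
...@.........
...@.........
...@.........
...@.........
...@.........
.@@@.........

Derivation:
Segment 0: (3,6) -> (1,6)
Segment 1: (1,6) -> (5,6)
Segment 2: (5,6) -> (7,6)
Segment 3: (7,6) -> (2,6)
Segment 4: (2,6) -> (1,6)
Segment 5: (1,6) -> (3,6)
Segment 6: (3,6) -> (3,-0)
Segment 7: (3,-0) -> (1,-0)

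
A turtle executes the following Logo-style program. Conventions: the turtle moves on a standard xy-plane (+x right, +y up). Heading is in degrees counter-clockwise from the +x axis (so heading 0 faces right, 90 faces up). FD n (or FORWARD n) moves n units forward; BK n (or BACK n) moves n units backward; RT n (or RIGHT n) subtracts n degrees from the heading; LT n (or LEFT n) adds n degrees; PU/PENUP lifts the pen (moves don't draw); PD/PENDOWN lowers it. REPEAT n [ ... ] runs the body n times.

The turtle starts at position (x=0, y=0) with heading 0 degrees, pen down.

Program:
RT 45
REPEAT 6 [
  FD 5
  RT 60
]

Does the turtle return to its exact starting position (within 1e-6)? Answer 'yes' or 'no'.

Answer: yes

Derivation:
Executing turtle program step by step:
Start: pos=(0,0), heading=0, pen down
RT 45: heading 0 -> 315
REPEAT 6 [
  -- iteration 1/6 --
  FD 5: (0,0) -> (3.536,-3.536) [heading=315, draw]
  RT 60: heading 315 -> 255
  -- iteration 2/6 --
  FD 5: (3.536,-3.536) -> (2.241,-8.365) [heading=255, draw]
  RT 60: heading 255 -> 195
  -- iteration 3/6 --
  FD 5: (2.241,-8.365) -> (-2.588,-9.659) [heading=195, draw]
  RT 60: heading 195 -> 135
  -- iteration 4/6 --
  FD 5: (-2.588,-9.659) -> (-6.124,-6.124) [heading=135, draw]
  RT 60: heading 135 -> 75
  -- iteration 5/6 --
  FD 5: (-6.124,-6.124) -> (-4.83,-1.294) [heading=75, draw]
  RT 60: heading 75 -> 15
  -- iteration 6/6 --
  FD 5: (-4.83,-1.294) -> (0,0) [heading=15, draw]
  RT 60: heading 15 -> 315
]
Final: pos=(0,0), heading=315, 6 segment(s) drawn

Start position: (0, 0)
Final position: (0, 0)
Distance = 0; < 1e-6 -> CLOSED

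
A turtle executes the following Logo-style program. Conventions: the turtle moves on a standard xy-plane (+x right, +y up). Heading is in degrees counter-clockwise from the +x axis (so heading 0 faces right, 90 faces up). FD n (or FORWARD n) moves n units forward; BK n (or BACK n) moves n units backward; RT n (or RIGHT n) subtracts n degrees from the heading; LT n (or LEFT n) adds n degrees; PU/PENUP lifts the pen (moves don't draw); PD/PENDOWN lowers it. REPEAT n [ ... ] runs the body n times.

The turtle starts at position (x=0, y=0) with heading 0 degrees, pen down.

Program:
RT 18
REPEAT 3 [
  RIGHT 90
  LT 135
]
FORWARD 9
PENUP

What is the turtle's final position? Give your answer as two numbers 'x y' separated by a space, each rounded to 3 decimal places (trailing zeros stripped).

Answer: -4.086 8.019

Derivation:
Executing turtle program step by step:
Start: pos=(0,0), heading=0, pen down
RT 18: heading 0 -> 342
REPEAT 3 [
  -- iteration 1/3 --
  RT 90: heading 342 -> 252
  LT 135: heading 252 -> 27
  -- iteration 2/3 --
  RT 90: heading 27 -> 297
  LT 135: heading 297 -> 72
  -- iteration 3/3 --
  RT 90: heading 72 -> 342
  LT 135: heading 342 -> 117
]
FD 9: (0,0) -> (-4.086,8.019) [heading=117, draw]
PU: pen up
Final: pos=(-4.086,8.019), heading=117, 1 segment(s) drawn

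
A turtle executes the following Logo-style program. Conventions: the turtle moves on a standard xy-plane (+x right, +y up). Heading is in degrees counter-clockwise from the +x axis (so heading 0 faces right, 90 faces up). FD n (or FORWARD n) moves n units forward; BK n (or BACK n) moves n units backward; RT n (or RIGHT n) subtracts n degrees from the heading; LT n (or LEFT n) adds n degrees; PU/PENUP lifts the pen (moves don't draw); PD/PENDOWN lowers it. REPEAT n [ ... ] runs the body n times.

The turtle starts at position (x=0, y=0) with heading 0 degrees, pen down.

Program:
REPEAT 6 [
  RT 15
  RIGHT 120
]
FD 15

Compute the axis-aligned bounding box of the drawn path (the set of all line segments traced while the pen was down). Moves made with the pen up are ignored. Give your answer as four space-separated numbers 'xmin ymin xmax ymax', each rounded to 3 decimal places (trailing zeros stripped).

Executing turtle program step by step:
Start: pos=(0,0), heading=0, pen down
REPEAT 6 [
  -- iteration 1/6 --
  RT 15: heading 0 -> 345
  RT 120: heading 345 -> 225
  -- iteration 2/6 --
  RT 15: heading 225 -> 210
  RT 120: heading 210 -> 90
  -- iteration 3/6 --
  RT 15: heading 90 -> 75
  RT 120: heading 75 -> 315
  -- iteration 4/6 --
  RT 15: heading 315 -> 300
  RT 120: heading 300 -> 180
  -- iteration 5/6 --
  RT 15: heading 180 -> 165
  RT 120: heading 165 -> 45
  -- iteration 6/6 --
  RT 15: heading 45 -> 30
  RT 120: heading 30 -> 270
]
FD 15: (0,0) -> (0,-15) [heading=270, draw]
Final: pos=(0,-15), heading=270, 1 segment(s) drawn

Segment endpoints: x in {0, 0}, y in {-15, 0}
xmin=0, ymin=-15, xmax=0, ymax=0

Answer: 0 -15 0 0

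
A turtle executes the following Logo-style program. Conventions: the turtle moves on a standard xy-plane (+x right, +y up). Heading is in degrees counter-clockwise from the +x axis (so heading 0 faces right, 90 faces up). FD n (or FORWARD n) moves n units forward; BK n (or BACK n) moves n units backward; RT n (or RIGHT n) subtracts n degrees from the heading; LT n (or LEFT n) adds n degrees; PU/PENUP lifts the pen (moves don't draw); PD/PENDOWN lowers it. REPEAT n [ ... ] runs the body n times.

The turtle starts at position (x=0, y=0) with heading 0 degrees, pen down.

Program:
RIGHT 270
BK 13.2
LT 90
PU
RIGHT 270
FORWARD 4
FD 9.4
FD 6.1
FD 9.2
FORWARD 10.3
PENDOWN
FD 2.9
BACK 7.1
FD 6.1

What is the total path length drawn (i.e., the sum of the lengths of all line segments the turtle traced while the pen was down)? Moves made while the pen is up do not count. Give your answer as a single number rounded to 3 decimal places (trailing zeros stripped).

Answer: 29.3

Derivation:
Executing turtle program step by step:
Start: pos=(0,0), heading=0, pen down
RT 270: heading 0 -> 90
BK 13.2: (0,0) -> (0,-13.2) [heading=90, draw]
LT 90: heading 90 -> 180
PU: pen up
RT 270: heading 180 -> 270
FD 4: (0,-13.2) -> (0,-17.2) [heading=270, move]
FD 9.4: (0,-17.2) -> (0,-26.6) [heading=270, move]
FD 6.1: (0,-26.6) -> (0,-32.7) [heading=270, move]
FD 9.2: (0,-32.7) -> (0,-41.9) [heading=270, move]
FD 10.3: (0,-41.9) -> (0,-52.2) [heading=270, move]
PD: pen down
FD 2.9: (0,-52.2) -> (0,-55.1) [heading=270, draw]
BK 7.1: (0,-55.1) -> (0,-48) [heading=270, draw]
FD 6.1: (0,-48) -> (0,-54.1) [heading=270, draw]
Final: pos=(0,-54.1), heading=270, 4 segment(s) drawn

Segment lengths:
  seg 1: (0,0) -> (0,-13.2), length = 13.2
  seg 2: (0,-52.2) -> (0,-55.1), length = 2.9
  seg 3: (0,-55.1) -> (0,-48), length = 7.1
  seg 4: (0,-48) -> (0,-54.1), length = 6.1
Total = 29.3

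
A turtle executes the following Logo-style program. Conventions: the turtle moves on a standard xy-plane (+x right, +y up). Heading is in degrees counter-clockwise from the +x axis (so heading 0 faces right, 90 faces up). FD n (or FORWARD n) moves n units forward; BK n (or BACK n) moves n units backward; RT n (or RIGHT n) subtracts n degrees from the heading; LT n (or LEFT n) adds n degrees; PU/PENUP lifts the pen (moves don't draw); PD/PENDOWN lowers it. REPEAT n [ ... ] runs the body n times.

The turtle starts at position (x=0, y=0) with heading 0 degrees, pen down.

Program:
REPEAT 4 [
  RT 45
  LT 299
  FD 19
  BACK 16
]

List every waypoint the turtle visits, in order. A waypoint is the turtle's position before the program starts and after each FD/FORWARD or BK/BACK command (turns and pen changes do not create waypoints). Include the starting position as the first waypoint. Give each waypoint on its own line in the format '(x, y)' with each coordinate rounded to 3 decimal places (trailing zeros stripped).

Executing turtle program step by step:
Start: pos=(0,0), heading=0, pen down
REPEAT 4 [
  -- iteration 1/4 --
  RT 45: heading 0 -> 315
  LT 299: heading 315 -> 254
  FD 19: (0,0) -> (-5.237,-18.264) [heading=254, draw]
  BK 16: (-5.237,-18.264) -> (-0.827,-2.884) [heading=254, draw]
  -- iteration 2/4 --
  RT 45: heading 254 -> 209
  LT 299: heading 209 -> 148
  FD 19: (-0.827,-2.884) -> (-16.94,7.185) [heading=148, draw]
  BK 16: (-16.94,7.185) -> (-3.371,-1.294) [heading=148, draw]
  -- iteration 3/4 --
  RT 45: heading 148 -> 103
  LT 299: heading 103 -> 42
  FD 19: (-3.371,-1.294) -> (10.749,11.419) [heading=42, draw]
  BK 16: (10.749,11.419) -> (-1.142,0.713) [heading=42, draw]
  -- iteration 4/4 --
  RT 45: heading 42 -> 357
  LT 299: heading 357 -> 296
  FD 19: (-1.142,0.713) -> (7.187,-16.364) [heading=296, draw]
  BK 16: (7.187,-16.364) -> (0.173,-1.983) [heading=296, draw]
]
Final: pos=(0.173,-1.983), heading=296, 8 segment(s) drawn
Waypoints (9 total):
(0, 0)
(-5.237, -18.264)
(-0.827, -2.884)
(-16.94, 7.185)
(-3.371, -1.294)
(10.749, 11.419)
(-1.142, 0.713)
(7.187, -16.364)
(0.173, -1.983)

Answer: (0, 0)
(-5.237, -18.264)
(-0.827, -2.884)
(-16.94, 7.185)
(-3.371, -1.294)
(10.749, 11.419)
(-1.142, 0.713)
(7.187, -16.364)
(0.173, -1.983)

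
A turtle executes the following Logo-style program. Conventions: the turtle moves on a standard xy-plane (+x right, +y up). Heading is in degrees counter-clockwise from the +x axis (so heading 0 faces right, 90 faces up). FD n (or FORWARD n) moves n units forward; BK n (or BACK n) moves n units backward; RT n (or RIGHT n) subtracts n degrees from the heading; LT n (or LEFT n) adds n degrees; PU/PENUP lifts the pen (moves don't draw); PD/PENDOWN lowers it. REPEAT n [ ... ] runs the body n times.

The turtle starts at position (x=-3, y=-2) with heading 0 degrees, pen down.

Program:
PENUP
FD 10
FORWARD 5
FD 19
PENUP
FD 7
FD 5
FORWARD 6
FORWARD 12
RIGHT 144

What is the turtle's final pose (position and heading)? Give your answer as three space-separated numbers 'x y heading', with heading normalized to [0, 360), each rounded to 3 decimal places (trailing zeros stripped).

Answer: 61 -2 216

Derivation:
Executing turtle program step by step:
Start: pos=(-3,-2), heading=0, pen down
PU: pen up
FD 10: (-3,-2) -> (7,-2) [heading=0, move]
FD 5: (7,-2) -> (12,-2) [heading=0, move]
FD 19: (12,-2) -> (31,-2) [heading=0, move]
PU: pen up
FD 7: (31,-2) -> (38,-2) [heading=0, move]
FD 5: (38,-2) -> (43,-2) [heading=0, move]
FD 6: (43,-2) -> (49,-2) [heading=0, move]
FD 12: (49,-2) -> (61,-2) [heading=0, move]
RT 144: heading 0 -> 216
Final: pos=(61,-2), heading=216, 0 segment(s) drawn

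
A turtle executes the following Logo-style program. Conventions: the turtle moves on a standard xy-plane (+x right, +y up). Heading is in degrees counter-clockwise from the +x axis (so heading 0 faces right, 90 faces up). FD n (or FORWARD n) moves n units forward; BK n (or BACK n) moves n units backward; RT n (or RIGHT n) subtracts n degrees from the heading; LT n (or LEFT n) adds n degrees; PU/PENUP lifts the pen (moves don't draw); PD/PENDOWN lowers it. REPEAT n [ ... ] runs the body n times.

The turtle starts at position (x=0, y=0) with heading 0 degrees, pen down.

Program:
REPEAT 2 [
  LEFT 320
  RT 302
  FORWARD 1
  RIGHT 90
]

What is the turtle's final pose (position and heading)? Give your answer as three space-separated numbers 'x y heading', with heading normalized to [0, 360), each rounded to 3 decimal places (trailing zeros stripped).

Answer: 1.539 -0.5 216

Derivation:
Executing turtle program step by step:
Start: pos=(0,0), heading=0, pen down
REPEAT 2 [
  -- iteration 1/2 --
  LT 320: heading 0 -> 320
  RT 302: heading 320 -> 18
  FD 1: (0,0) -> (0.951,0.309) [heading=18, draw]
  RT 90: heading 18 -> 288
  -- iteration 2/2 --
  LT 320: heading 288 -> 248
  RT 302: heading 248 -> 306
  FD 1: (0.951,0.309) -> (1.539,-0.5) [heading=306, draw]
  RT 90: heading 306 -> 216
]
Final: pos=(1.539,-0.5), heading=216, 2 segment(s) drawn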